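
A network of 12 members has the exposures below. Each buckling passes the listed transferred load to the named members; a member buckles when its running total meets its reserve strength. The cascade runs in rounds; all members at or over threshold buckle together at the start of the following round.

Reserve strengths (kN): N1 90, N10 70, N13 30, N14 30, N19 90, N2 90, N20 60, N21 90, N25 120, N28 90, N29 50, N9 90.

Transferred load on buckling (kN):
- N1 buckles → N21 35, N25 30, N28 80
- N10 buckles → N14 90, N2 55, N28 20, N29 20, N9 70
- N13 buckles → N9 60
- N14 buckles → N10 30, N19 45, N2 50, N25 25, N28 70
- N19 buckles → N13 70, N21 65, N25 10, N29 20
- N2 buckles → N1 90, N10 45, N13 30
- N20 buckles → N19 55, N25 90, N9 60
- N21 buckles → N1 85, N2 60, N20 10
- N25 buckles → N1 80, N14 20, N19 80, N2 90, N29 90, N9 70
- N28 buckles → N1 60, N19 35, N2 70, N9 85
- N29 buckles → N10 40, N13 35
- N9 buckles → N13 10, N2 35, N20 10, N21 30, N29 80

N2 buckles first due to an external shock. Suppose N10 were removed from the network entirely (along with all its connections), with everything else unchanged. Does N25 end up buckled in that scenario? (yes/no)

no

With N10 removed:
Round 1 — N2 buckles (initial).
  N1: +90 → 90 ≥ 90
  N13: +30 → 30 ≥ 30
Round 2 — N1, N13 buckle.
  N21: +35 → 35 < 90
  N25: +30 → 30 < 120
  N28: +80 → 80 < 90
  N9: +60 → 60 < 90
No further bucklings.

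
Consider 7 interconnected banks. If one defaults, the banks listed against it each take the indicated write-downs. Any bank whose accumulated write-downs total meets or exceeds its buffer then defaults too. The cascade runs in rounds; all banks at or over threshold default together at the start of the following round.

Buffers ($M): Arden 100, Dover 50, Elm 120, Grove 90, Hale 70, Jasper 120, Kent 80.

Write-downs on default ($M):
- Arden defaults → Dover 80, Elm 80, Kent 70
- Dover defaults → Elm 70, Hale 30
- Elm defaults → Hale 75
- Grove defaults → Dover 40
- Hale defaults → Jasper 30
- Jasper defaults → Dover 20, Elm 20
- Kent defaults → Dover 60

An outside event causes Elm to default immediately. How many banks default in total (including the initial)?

2

Round 1 — Elm defaults (initial).
  Hale: +75 → 75 ≥ 70
Round 2 — Hale defaults.
  Jasper: +30 → 30 < 120
No further defaults.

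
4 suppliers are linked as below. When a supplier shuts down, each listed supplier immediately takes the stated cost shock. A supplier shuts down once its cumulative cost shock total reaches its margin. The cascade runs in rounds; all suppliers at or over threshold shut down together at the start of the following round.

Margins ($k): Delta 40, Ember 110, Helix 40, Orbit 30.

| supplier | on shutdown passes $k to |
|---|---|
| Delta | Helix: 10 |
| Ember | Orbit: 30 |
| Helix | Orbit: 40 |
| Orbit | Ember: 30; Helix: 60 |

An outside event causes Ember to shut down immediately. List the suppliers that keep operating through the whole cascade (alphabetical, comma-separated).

Delta

Round 1 — Ember shuts down (initial).
  Orbit: +30 → 30 ≥ 30
Round 2 — Orbit shuts down.
  Helix: +60 → 60 ≥ 40
Round 3 — Helix shuts down.
No further shutdowns.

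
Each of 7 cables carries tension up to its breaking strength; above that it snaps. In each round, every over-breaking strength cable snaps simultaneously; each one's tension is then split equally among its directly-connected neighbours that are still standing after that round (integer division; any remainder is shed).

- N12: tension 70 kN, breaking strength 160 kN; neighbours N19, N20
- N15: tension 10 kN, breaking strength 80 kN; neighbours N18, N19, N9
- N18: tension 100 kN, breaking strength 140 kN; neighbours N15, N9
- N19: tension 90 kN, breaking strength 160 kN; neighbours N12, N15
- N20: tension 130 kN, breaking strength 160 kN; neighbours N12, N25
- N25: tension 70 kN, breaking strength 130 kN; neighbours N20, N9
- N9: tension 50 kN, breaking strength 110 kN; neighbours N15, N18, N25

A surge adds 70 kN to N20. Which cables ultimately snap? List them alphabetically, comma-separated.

Round 1 — N20 at 200 > 160. N20 snaps.
  N20 sheds 200 kN to N12, N25: 100 each.
    N12: 70+100 = 170 > 160
    N25: 70+100 = 170 > 130
Round 2 — N12, N25 snap.
  N12 sheds 170 kN to N19: 170 each.
    N19: 90+170 = 260 > 160
  N25 sheds 170 kN to N9: 170 each.
    N9: 50+170 = 220 > 110
Round 3 — N19, N9 snap.
  N19 sheds 260 kN to N15: 260 each.
    N15: 10+260 = 270 > 80
  N9 sheds 220 kN to N15, N18: 110 each.
    N15: 270+110 = 380 > 80
    N18: 100+110 = 210 > 140
Round 4 — N15, N18 snap.
  N15 sheds 380 kN: no online neighbours, lost.
  N18 sheds 210 kN: no online neighbours, lost.
No further breaks.

N12, N15, N18, N19, N20, N25, N9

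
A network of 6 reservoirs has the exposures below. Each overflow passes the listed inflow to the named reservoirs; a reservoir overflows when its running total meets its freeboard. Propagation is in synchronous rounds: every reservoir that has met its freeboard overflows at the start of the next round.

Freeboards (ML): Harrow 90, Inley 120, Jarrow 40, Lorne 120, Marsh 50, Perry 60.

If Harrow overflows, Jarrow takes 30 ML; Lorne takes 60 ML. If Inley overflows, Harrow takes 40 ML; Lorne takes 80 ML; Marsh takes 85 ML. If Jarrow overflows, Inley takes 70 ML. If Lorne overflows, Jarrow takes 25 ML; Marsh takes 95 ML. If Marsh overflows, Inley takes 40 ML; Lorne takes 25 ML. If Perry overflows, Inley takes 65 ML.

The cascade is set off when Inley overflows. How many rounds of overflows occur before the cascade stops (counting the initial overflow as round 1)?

2

Round 1 — Inley overflows (initial).
  Harrow: +40 → 40 < 90
  Lorne: +80 → 80 < 120
  Marsh: +85 → 85 ≥ 50
Round 2 — Marsh overflows.
  Lorne: +25 → 105 < 120
No further overflows.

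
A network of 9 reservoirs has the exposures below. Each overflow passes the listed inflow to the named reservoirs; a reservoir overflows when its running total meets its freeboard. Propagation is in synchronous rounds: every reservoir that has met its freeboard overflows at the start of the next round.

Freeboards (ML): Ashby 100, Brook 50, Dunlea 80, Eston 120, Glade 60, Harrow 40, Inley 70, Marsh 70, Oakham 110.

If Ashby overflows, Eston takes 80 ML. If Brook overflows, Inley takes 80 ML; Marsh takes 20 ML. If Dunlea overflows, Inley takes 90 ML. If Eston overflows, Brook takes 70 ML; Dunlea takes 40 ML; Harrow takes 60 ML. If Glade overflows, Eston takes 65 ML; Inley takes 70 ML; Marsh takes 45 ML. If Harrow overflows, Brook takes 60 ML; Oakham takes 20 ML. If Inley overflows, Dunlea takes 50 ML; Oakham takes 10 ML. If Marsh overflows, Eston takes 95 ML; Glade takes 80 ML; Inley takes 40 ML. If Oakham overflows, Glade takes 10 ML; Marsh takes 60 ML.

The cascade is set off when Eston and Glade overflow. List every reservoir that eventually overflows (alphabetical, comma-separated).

Round 1 — Eston, Glade overflow (initial).
  Brook: +70 → 70 ≥ 50
  Dunlea: +40 → 40 < 80
  Harrow: +60 → 60 ≥ 40
  Inley: +70 → 70 ≥ 70
  Marsh: +45 → 45 < 70
Round 2 — Brook, Harrow, Inley overflow.
  Dunlea: +50 → 90 ≥ 80
  Marsh: +20 → 65 < 70
  Oakham: +20+10 → 30 < 110
Round 3 — Dunlea overflows.
No further overflows.

Brook, Dunlea, Eston, Glade, Harrow, Inley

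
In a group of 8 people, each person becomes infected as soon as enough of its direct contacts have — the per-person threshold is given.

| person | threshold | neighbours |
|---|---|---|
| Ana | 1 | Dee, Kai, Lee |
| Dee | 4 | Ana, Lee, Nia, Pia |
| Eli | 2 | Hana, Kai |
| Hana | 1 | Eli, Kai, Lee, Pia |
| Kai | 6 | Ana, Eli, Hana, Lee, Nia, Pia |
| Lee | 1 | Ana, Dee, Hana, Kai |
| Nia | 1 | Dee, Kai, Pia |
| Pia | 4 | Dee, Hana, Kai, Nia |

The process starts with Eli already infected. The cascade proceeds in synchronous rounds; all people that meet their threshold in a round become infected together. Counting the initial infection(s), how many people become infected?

Round 1 — Eli becomes infected (initial).
Round 2 — checking thresholds:
  Hana: 1 of 4 neighbours ≥ 1, becomes infected.
  Kai: 1 of 6 neighbours < 6, not yet.
Round 3 — checking thresholds:
  Kai: 2 of 6 neighbours < 6, not yet.
  Lee: 1 of 4 neighbours ≥ 1, becomes infected.
  Pia: 1 of 4 neighbours < 4, not yet.
Round 4 — checking thresholds:
  Ana: 1 of 3 neighbours ≥ 1, becomes infected.
  Dee: 1 of 4 neighbours < 4, not yet.
  Kai: 3 of 6 neighbours < 6, not yet.
  Pia: 1 of 4 neighbours < 4, not yet.
Round 5 — no new infections; cascade stops.

4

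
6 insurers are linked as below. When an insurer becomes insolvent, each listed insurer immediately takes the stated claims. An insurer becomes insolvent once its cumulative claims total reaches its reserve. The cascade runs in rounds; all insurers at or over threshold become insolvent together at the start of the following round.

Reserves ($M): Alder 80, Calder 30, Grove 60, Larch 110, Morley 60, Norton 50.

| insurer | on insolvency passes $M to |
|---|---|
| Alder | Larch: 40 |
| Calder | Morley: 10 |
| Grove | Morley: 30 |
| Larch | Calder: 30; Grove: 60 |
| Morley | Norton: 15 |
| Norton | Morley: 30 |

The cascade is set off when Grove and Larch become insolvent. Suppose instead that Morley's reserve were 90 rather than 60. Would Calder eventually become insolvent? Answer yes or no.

With Morley's reserve at 90:
Round 1 — Grove, Larch become insolvent (initial).
  Calder: +30 → 30 ≥ 30
  Morley: +30 → 30 < 90
Round 2 — Calder becomes insolvent.
  Morley: +10 → 40 < 90
No further insolvencies.

yes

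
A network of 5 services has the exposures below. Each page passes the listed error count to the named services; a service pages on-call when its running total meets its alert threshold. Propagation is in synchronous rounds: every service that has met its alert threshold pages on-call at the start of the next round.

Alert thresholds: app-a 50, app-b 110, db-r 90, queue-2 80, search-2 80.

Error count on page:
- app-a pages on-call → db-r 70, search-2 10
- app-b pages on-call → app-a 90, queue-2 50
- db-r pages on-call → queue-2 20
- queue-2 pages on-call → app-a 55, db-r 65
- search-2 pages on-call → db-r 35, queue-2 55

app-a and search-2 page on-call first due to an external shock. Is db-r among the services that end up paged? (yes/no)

yes

Round 1 — app-a, search-2 page on-call (initial).
  db-r: +70+35 → 105 ≥ 90
  queue-2: +55 → 55 < 80
Round 2 — db-r pages on-call.
  queue-2: +20 → 75 < 80
No further pages.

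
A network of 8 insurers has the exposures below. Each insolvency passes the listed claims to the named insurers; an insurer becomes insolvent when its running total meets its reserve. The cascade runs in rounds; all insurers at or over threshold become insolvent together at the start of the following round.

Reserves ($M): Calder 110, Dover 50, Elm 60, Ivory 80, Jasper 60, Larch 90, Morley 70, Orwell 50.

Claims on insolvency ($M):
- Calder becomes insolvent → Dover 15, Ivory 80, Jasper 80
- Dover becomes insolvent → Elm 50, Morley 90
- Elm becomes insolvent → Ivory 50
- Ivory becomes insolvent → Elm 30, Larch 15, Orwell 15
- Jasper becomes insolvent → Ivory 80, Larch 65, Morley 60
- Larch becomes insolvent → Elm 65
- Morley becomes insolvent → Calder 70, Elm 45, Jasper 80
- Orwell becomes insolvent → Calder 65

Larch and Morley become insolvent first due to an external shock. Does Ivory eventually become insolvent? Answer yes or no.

yes

Round 1 — Larch, Morley become insolvent (initial).
  Calder: +70 → 70 < 110
  Elm: +65+45 → 110 ≥ 60
  Jasper: +80 → 80 ≥ 60
Round 2 — Elm, Jasper become insolvent.
  Ivory: +50+80 → 130 ≥ 80
Round 3 — Ivory becomes insolvent.
  Orwell: +15 → 15 < 50
No further insolvencies.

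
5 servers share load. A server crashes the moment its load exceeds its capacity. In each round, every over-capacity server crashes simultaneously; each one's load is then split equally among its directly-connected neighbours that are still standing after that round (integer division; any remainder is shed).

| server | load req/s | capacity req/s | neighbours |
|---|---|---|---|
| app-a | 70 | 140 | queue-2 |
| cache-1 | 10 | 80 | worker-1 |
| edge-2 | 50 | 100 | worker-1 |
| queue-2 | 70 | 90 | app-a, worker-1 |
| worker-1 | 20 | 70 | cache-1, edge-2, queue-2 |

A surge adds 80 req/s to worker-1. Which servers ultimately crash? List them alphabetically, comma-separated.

app-a, queue-2, worker-1

Round 1 — worker-1 at 100 > 70. worker-1 crashes.
  worker-1 sheds 100 req/s to cache-1, edge-2, queue-2: 33 each (1 lost).
    cache-1: 10+33 = 43 ≤ 80
    edge-2: 50+33 = 83 ≤ 100
    queue-2: 70+33 = 103 > 90
Round 2 — queue-2 crashes.
  queue-2 sheds 103 req/s to app-a: 103 each.
    app-a: 70+103 = 173 > 140
Round 3 — app-a crashes.
  app-a sheds 173 req/s: no online neighbours, lost.
No further crashes.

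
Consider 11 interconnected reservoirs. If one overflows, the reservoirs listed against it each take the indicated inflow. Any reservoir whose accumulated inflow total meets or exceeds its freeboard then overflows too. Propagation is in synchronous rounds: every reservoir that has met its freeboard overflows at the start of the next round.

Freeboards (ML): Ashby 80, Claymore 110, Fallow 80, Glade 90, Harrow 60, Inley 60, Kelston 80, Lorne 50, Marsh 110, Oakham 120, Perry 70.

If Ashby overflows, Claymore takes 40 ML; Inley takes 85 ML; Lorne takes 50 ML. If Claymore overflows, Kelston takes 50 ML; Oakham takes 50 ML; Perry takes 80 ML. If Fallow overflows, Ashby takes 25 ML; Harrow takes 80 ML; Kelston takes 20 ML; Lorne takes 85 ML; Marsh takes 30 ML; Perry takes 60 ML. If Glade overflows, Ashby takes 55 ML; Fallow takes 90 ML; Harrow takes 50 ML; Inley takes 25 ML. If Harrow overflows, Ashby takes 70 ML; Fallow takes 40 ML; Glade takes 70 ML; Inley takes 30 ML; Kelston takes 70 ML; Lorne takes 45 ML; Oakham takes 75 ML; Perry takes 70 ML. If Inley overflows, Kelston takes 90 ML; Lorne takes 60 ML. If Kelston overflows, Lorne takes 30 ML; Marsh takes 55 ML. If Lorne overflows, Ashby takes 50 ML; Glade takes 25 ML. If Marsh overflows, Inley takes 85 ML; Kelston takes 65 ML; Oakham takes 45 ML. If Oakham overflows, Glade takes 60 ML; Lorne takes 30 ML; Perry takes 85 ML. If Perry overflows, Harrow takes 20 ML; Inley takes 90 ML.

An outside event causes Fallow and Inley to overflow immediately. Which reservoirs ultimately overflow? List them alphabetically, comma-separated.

Round 1 — Fallow, Inley overflow (initial).
  Ashby: +25 → 25 < 80
  Harrow: +80 → 80 ≥ 60
  Kelston: +20+90 → 110 ≥ 80
  Lorne: +85+60 → 145 ≥ 50
  Marsh: +30 → 30 < 110
  Perry: +60 → 60 < 70
Round 2 — Harrow, Kelston, Lorne overflow.
  Ashby: +70+50 → 145 ≥ 80
  Glade: +70+25 → 95 ≥ 90
  Marsh: +55 → 85 < 110
  Oakham: +75 → 75 < 120
  Perry: +70 → 130 ≥ 70
Round 3 — Ashby, Glade, Perry overflow.
  Claymore: +40 → 40 < 110
No further overflows.

Ashby, Fallow, Glade, Harrow, Inley, Kelston, Lorne, Perry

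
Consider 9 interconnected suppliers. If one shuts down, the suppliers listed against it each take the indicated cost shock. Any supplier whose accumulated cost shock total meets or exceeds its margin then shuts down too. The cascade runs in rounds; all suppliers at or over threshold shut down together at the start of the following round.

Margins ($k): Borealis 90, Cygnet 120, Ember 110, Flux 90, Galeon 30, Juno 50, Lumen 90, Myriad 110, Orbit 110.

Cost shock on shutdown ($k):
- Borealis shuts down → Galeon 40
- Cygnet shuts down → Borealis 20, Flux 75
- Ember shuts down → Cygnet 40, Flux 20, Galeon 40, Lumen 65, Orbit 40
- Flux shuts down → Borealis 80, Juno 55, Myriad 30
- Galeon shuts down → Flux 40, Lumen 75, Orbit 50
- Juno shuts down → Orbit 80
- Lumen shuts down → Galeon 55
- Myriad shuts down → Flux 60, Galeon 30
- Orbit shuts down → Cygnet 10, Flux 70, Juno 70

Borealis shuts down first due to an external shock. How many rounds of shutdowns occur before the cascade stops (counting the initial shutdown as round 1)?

2

Round 1 — Borealis shuts down (initial).
  Galeon: +40 → 40 ≥ 30
Round 2 — Galeon shuts down.
  Flux: +40 → 40 < 90
  Lumen: +75 → 75 < 90
  Orbit: +50 → 50 < 110
No further shutdowns.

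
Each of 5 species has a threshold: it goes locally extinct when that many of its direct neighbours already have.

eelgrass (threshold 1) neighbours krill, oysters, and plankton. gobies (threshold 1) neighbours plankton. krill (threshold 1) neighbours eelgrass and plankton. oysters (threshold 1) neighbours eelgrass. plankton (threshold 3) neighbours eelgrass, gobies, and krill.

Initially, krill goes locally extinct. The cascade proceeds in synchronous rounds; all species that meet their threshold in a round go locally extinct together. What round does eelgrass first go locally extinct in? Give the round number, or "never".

2

Round 1 — krill goes locally extinct (initial).
Round 2 — checking thresholds:
  eelgrass: 1 of 3 neighbours ≥ 1, goes locally extinct.
  plankton: 1 of 3 neighbours < 3, not yet.
Round 3 — checking thresholds:
  oysters: 1 of 1 neighbours ≥ 1, goes locally extinct.
  plankton: 2 of 3 neighbours < 3, not yet.
Round 4 — no new extinctions; cascade stops.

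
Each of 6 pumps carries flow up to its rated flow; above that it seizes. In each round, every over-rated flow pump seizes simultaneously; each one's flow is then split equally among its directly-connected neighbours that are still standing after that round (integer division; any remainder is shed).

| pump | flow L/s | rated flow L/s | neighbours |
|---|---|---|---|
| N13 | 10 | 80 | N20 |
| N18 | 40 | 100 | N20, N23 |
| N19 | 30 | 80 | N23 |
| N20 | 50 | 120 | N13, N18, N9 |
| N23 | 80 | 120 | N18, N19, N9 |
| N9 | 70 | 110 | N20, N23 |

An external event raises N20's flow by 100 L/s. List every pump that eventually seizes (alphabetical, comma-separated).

N18, N19, N20, N23, N9

Round 1 — N20 at 150 > 120. N20 seizes.
  N20 sheds 150 L/s to N13, N18, N9: 50 each.
    N13: 10+50 = 60 ≤ 80
    N18: 40+50 = 90 ≤ 100
    N9: 70+50 = 120 > 110
Round 2 — N9 seizes.
  N9 sheds 120 L/s to N23: 120 each.
    N23: 80+120 = 200 > 120
Round 3 — N23 seizes.
  N23 sheds 200 L/s to N18, N19: 100 each.
    N18: 90+100 = 190 > 100
    N19: 30+100 = 130 > 80
Round 4 — N18, N19 seize.
  N18 sheds 190 L/s: no online neighbours, lost.
  N19 sheds 130 L/s: no online neighbours, lost.
No further seizures.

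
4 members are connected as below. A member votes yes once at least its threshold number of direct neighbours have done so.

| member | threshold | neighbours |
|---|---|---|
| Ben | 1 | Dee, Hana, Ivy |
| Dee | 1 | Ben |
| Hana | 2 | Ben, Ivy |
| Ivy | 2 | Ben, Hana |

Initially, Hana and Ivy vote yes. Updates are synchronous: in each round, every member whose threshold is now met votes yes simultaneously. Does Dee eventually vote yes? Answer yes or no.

yes

Round 1 — Hana, Ivy vote yes (initial).
Round 2 — checking thresholds:
  Ben: 2 of 3 neighbours ≥ 1, votes yes.
Round 3 — checking thresholds:
  Dee: 1 of 1 neighbours ≥ 1, votes yes.
Round 4 — no new yes votes; cascade stops.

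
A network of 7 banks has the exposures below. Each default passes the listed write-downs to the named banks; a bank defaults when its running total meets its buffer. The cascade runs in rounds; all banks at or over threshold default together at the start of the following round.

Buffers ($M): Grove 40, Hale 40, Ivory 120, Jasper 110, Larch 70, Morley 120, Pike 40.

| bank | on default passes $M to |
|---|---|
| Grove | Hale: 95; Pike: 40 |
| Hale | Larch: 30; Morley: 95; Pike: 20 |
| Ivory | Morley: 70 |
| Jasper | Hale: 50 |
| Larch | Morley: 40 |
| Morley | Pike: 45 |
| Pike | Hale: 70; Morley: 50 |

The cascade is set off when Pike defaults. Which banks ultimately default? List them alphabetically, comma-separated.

Round 1 — Pike defaults (initial).
  Hale: +70 → 70 ≥ 40
  Morley: +50 → 50 < 120
Round 2 — Hale defaults.
  Larch: +30 → 30 < 70
  Morley: +95 → 145 ≥ 120
Round 3 — Morley defaults.
No further defaults.

Hale, Morley, Pike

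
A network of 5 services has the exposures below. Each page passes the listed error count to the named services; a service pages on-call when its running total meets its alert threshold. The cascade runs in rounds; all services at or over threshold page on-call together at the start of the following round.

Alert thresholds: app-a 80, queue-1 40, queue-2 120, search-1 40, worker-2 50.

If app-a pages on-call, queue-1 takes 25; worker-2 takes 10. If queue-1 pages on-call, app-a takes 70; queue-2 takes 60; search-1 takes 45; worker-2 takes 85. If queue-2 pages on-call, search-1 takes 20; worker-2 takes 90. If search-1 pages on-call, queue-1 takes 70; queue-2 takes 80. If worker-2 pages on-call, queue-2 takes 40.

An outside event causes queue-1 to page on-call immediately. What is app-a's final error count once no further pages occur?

Round 1 — queue-1 pages on-call (initial).
  app-a: +70 → 70 < 80
  queue-2: +60 → 60 < 120
  search-1: +45 → 45 ≥ 40
  worker-2: +85 → 85 ≥ 50
Round 2 — search-1, worker-2 page on-call.
  queue-2: +80+40 → 180 ≥ 120
Round 3 — queue-2 pages on-call.
No further pages.

70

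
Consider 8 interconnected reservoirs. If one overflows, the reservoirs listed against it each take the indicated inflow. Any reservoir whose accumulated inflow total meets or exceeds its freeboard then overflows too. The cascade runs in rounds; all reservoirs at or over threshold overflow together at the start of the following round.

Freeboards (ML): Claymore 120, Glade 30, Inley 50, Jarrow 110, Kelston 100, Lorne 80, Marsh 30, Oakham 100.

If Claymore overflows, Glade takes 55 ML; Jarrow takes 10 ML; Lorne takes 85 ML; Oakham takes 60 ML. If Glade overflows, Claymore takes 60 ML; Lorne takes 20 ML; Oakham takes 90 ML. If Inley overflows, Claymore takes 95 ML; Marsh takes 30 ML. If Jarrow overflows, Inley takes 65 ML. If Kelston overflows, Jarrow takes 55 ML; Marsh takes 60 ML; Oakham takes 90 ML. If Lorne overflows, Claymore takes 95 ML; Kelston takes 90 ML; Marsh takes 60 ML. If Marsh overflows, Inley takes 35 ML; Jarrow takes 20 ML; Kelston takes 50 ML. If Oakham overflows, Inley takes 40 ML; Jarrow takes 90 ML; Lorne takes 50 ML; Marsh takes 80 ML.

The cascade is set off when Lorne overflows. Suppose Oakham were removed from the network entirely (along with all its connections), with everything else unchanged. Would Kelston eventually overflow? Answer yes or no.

With Oakham removed:
Round 1 — Lorne overflows (initial).
  Claymore: +95 → 95 < 120
  Kelston: +90 → 90 < 100
  Marsh: +60 → 60 ≥ 30
Round 2 — Marsh overflows.
  Inley: +35 → 35 < 50
  Jarrow: +20 → 20 < 110
  Kelston: +50 → 140 ≥ 100
Round 3 — Kelston overflows.
  Jarrow: +55 → 75 < 110
No further overflows.

yes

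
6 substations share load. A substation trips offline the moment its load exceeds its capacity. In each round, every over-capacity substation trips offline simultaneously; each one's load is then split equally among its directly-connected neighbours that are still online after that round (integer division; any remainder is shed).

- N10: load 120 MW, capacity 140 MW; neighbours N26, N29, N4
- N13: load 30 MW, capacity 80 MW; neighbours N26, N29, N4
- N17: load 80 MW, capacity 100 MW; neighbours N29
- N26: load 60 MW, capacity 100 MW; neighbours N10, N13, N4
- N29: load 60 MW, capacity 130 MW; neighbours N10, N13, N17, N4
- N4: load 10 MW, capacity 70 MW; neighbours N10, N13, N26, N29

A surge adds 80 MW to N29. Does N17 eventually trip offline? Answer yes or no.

Round 1 — N29 at 140 > 130. N29 trips offline.
  N29 sheds 140 MW to N10, N13, N17, N4: 35 each.
    N10: 120+35 = 155 > 140
    N13: 30+35 = 65 ≤ 80
    N17: 80+35 = 115 > 100
    N4: 10+35 = 45 ≤ 70
Round 2 — N10, N17 trip offline.
  N10 sheds 155 MW to N26, N4: 77 each (1 lost).
    N26: 60+77 = 137 > 100
    N4: 45+77 = 122 > 70
  N17 sheds 115 MW: no online neighbours, lost.
Round 3 — N26, N4 trip offline.
  N26 sheds 137 MW to N13: 137 each.
    N13: 65+137 = 202 > 80
  N4 sheds 122 MW to N13: 122 each.
    N13: 202+122 = 324 > 80
Round 4 — N13 trips offline.
  N13 sheds 324 MW: no online neighbours, lost.
No further trips.

yes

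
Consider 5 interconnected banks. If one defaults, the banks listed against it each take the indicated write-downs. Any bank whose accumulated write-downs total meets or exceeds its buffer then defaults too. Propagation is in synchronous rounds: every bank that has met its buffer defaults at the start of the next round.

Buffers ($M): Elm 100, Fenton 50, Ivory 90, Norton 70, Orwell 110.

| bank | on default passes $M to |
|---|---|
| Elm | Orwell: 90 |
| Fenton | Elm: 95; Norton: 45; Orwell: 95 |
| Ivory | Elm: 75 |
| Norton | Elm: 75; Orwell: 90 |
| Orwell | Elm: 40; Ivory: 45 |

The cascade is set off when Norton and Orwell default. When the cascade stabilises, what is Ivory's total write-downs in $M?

Round 1 — Norton, Orwell default (initial).
  Elm: +75+40 → 115 ≥ 100
  Ivory: +45 → 45 < 90
Round 2 — Elm defaults.
No further defaults.

45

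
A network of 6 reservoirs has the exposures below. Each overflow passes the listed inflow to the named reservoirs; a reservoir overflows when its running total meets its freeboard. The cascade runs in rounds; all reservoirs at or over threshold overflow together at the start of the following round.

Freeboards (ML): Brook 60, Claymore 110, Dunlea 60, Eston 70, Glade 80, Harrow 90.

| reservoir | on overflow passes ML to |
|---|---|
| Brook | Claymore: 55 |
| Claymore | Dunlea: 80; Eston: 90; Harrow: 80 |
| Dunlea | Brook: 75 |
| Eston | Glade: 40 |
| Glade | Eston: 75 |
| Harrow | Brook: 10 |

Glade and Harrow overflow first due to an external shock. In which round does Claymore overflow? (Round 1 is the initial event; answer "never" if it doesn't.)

Round 1 — Glade, Harrow overflow (initial).
  Brook: +10 → 10 < 60
  Eston: +75 → 75 ≥ 70
Round 2 — Eston overflows.
No further overflows.

never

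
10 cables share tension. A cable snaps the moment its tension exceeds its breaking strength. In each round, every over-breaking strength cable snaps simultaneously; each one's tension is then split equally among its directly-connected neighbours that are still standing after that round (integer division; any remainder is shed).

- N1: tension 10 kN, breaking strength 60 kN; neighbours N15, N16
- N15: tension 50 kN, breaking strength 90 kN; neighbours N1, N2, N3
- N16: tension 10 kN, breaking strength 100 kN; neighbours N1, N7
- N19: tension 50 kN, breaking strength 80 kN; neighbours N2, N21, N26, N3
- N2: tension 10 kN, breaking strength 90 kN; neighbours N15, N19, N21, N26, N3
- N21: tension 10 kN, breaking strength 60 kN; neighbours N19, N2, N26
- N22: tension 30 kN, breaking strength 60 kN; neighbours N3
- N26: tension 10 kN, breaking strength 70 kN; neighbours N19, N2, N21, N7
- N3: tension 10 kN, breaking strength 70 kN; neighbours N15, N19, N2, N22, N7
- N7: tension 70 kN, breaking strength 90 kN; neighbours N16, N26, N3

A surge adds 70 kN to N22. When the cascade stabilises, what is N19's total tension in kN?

77

Round 1 — N22 at 100 > 60. N22 snaps.
  N22 sheds 100 kN to N3: 100 each.
    N3: 10+100 = 110 > 70
Round 2 — N3 snaps.
  N3 sheds 110 kN to N15, N19, N2, N7: 27 each (2 lost).
    N15: 50+27 = 77 ≤ 90
    N19: 50+27 = 77 ≤ 80
    N2: 10+27 = 37 ≤ 90
    N7: 70+27 = 97 > 90
Round 3 — N7 snaps.
  N7 sheds 97 kN to N16, N26: 48 each (1 lost).
    N16: 10+48 = 58 ≤ 100
    N26: 10+48 = 58 ≤ 70
No further breaks.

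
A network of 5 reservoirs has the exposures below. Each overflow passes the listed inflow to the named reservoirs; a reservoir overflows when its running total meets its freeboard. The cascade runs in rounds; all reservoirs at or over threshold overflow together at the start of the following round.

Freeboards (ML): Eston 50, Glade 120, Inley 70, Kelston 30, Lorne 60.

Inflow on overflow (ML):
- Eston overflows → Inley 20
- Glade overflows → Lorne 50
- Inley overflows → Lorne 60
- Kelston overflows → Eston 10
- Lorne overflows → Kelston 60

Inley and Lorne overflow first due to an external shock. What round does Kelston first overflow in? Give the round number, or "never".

Round 1 — Inley, Lorne overflow (initial).
  Kelston: +60 → 60 ≥ 30
Round 2 — Kelston overflows.
  Eston: +10 → 10 < 50
No further overflows.

2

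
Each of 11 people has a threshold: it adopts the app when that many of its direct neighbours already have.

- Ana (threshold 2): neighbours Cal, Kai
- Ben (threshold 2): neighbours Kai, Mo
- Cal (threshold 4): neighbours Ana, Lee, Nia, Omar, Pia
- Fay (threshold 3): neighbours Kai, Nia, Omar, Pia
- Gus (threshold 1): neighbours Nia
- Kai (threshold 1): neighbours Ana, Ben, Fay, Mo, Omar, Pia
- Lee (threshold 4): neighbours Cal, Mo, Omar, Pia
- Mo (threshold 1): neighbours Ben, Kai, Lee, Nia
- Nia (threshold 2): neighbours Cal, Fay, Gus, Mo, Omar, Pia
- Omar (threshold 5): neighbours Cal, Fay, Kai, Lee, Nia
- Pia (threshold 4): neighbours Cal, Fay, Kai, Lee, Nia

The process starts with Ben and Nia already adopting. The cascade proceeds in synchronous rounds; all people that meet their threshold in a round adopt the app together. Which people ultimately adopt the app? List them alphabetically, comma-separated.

Round 1 — Ben, Nia adopt the app (initial).
Round 2 — checking thresholds:
  Cal: 1 of 5 neighbours < 4, not yet.
  Fay: 1 of 4 neighbours < 3, not yet.
  Gus: 1 of 1 neighbours ≥ 1, adopts the app.
  Kai: 1 of 6 neighbours ≥ 1, adopts the app.
  Mo: 2 of 4 neighbours ≥ 1, adopts the app.
  Omar: 1 of 5 neighbours < 5, not yet.
  Pia: 1 of 5 neighbours < 4, not yet.
Round 3 — no new adoptions; cascade stops.

Ben, Gus, Kai, Mo, Nia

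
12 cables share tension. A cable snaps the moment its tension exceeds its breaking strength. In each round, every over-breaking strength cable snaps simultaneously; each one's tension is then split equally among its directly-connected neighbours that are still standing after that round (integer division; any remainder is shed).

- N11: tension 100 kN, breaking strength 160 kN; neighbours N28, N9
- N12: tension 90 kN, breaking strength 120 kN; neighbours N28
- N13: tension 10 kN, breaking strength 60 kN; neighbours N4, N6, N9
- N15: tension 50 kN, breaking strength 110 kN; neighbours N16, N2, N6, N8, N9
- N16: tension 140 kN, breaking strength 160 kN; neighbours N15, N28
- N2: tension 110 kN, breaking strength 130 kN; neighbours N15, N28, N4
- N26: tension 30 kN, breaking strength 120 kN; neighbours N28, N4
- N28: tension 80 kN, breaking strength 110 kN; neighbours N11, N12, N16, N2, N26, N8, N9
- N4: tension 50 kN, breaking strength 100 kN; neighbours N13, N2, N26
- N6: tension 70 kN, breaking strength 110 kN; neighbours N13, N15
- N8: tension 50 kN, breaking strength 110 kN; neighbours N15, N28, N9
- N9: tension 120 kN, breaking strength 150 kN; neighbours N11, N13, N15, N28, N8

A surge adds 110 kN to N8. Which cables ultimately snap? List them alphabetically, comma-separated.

Round 1 — N8 at 160 > 110. N8 snaps.
  N8 sheds 160 kN to N15, N28, N9: 53 each (1 lost).
    N15: 50+53 = 103 ≤ 110
    N28: 80+53 = 133 > 110
    N9: 120+53 = 173 > 150
Round 2 — N28, N9 snap.
  N28 sheds 133 kN to N11, N12, N16, N2, N26: 26 each (3 lost).
    N11: 100+26 = 126 ≤ 160
    N12: 90+26 = 116 ≤ 120
    N16: 140+26 = 166 > 160
    N2: 110+26 = 136 > 130
    N26: 30+26 = 56 ≤ 120
  N9 sheds 173 kN to N11, N13, N15: 57 each (2 lost).
    N11: 126+57 = 183 > 160
    N13: 10+57 = 67 > 60
    N15: 103+57 = 160 > 110
Round 3 — N11, N13, N15, N16, N2 snap.
  N11 sheds 183 kN: no online neighbours, lost.
  N13 sheds 67 kN to N4, N6: 33 each (1 lost).
    N4: 50+33 = 83 ≤ 100
    N6: 70+33 = 103 ≤ 110
  N15 sheds 160 kN to N6: 160 each.
    N6: 103+160 = 263 > 110
  N16 sheds 166 kN: no online neighbours, lost.
  N2 sheds 136 kN to N4: 136 each.
    N4: 83+136 = 219 > 100
Round 4 — N4, N6 snap.
  N4 sheds 219 kN to N26: 219 each.
    N26: 56+219 = 275 > 120
  N6 sheds 263 kN: no online neighbours, lost.
Round 5 — N26 snaps.
  N26 sheds 275 kN: no online neighbours, lost.
No further breaks.

N11, N13, N15, N16, N2, N26, N28, N4, N6, N8, N9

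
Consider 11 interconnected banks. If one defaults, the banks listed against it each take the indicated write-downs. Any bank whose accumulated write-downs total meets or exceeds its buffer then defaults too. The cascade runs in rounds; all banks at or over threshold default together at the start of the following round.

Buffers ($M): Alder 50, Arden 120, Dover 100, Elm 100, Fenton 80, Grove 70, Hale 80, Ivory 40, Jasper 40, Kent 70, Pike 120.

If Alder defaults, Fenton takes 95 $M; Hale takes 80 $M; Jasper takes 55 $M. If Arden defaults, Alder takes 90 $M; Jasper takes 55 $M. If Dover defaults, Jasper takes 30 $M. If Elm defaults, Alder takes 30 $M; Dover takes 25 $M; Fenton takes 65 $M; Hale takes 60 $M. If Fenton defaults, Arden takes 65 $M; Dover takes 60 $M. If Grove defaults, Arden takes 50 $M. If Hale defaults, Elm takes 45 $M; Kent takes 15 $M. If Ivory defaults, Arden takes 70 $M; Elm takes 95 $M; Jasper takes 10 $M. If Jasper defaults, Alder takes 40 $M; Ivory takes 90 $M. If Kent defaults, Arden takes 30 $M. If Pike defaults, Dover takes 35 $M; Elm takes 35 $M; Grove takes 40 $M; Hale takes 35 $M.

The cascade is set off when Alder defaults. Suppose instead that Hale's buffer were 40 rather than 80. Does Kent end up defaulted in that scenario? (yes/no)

With Hale's buffer at 40:
Round 1 — Alder defaults (initial).
  Fenton: +95 → 95 ≥ 80
  Hale: +80 → 80 ≥ 40
  Jasper: +55 → 55 ≥ 40
Round 2 — Fenton, Hale, Jasper default.
  Arden: +65 → 65 < 120
  Dover: +60 → 60 < 100
  Elm: +45 → 45 < 100
  Ivory: +90 → 90 ≥ 40
  Kent: +15 → 15 < 70
Round 3 — Ivory defaults.
  Arden: +70 → 135 ≥ 120
  Elm: +95 → 140 ≥ 100
Round 4 — Arden, Elm default.
  Dover: +25 → 85 < 100
No further defaults.

no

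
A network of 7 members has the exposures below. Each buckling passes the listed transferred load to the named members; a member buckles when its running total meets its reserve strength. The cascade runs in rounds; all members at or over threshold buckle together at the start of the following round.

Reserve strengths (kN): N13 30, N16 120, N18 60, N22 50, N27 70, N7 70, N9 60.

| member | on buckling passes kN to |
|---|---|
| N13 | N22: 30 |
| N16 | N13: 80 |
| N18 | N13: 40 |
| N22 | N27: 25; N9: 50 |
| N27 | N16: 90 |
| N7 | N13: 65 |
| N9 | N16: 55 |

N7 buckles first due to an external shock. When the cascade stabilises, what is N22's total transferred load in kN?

30

Round 1 — N7 buckles (initial).
  N13: +65 → 65 ≥ 30
Round 2 — N13 buckles.
  N22: +30 → 30 < 50
No further bucklings.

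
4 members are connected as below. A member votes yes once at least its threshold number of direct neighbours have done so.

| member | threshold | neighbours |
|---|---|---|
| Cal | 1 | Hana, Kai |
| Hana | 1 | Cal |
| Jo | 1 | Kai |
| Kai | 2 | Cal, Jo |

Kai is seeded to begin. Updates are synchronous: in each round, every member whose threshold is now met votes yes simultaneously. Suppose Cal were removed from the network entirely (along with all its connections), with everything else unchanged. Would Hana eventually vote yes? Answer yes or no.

no

With Cal removed:
Round 1 — Kai votes yes (initial).
Round 2 — checking thresholds:
  Jo: 1 of 1 neighbours ≥ 1, votes yes.
Round 3 — no new yes votes; cascade stops.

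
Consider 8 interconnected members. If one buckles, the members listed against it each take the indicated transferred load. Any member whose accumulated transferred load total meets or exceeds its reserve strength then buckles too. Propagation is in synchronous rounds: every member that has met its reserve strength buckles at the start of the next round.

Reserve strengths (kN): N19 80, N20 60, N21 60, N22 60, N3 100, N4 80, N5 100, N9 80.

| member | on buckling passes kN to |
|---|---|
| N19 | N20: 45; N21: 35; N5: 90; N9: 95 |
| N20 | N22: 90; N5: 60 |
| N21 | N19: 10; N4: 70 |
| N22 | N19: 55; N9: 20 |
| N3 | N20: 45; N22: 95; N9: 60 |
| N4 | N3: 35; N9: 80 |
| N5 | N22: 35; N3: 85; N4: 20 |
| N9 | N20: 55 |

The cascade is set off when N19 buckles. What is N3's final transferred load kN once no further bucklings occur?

85

Round 1 — N19 buckles (initial).
  N20: +45 → 45 < 60
  N21: +35 → 35 < 60
  N5: +90 → 90 < 100
  N9: +95 → 95 ≥ 80
Round 2 — N9 buckles.
  N20: +55 → 100 ≥ 60
Round 3 — N20 buckles.
  N22: +90 → 90 ≥ 60
  N5: +60 → 150 ≥ 100
Round 4 — N22, N5 buckle.
  N3: +85 → 85 < 100
  N4: +20 → 20 < 80
No further bucklings.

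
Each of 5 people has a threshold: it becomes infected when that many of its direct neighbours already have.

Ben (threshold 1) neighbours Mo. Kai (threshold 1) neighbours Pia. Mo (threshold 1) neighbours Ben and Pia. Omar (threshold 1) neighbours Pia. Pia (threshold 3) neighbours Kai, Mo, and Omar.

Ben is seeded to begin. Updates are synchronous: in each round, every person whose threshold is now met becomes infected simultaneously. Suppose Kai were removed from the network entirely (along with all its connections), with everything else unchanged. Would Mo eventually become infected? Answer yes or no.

With Kai removed:
Round 1 — Ben becomes infected (initial).
Round 2 — checking thresholds:
  Mo: 1 of 2 neighbours ≥ 1, becomes infected.
Round 3 — no new infections; cascade stops.

yes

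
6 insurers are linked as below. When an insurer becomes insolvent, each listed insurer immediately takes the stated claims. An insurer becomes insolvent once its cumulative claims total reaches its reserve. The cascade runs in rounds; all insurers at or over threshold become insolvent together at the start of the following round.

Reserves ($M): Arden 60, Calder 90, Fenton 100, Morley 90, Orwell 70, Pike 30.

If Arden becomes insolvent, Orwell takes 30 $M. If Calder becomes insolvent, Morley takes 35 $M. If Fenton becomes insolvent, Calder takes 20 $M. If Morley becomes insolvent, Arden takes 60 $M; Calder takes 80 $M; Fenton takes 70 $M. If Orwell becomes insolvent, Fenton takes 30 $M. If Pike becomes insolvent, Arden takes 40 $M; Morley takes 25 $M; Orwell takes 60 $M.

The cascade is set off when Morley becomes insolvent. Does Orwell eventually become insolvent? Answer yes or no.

Round 1 — Morley becomes insolvent (initial).
  Arden: +60 → 60 ≥ 60
  Calder: +80 → 80 < 90
  Fenton: +70 → 70 < 100
Round 2 — Arden becomes insolvent.
  Orwell: +30 → 30 < 70
No further insolvencies.

no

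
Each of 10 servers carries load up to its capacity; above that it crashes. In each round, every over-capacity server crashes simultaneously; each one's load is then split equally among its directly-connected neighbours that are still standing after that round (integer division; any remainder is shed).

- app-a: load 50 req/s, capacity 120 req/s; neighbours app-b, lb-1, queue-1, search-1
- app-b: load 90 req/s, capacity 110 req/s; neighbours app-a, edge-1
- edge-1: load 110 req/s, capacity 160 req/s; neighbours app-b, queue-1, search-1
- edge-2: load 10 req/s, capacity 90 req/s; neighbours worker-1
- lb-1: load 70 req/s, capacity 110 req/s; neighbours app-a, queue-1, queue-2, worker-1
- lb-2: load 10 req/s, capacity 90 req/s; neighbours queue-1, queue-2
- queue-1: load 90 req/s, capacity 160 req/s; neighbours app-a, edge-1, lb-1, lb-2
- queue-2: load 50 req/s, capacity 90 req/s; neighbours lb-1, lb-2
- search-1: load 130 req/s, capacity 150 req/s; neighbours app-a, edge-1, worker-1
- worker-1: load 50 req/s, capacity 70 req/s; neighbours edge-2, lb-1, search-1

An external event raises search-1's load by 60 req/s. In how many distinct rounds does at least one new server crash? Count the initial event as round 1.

4

Round 1 — search-1 at 190 > 150. search-1 crashes.
  search-1 sheds 190 req/s to app-a, edge-1, worker-1: 63 each (1 lost).
    app-a: 50+63 = 113 ≤ 120
    edge-1: 110+63 = 173 > 160
    worker-1: 50+63 = 113 > 70
Round 2 — edge-1, worker-1 crash.
  edge-1 sheds 173 req/s to app-b, queue-1: 86 each (1 lost).
    app-b: 90+86 = 176 > 110
    queue-1: 90+86 = 176 > 160
  worker-1 sheds 113 req/s to edge-2, lb-1: 56 each (1 lost).
    edge-2: 10+56 = 66 ≤ 90
    lb-1: 70+56 = 126 > 110
Round 3 — app-b, lb-1, queue-1 crash.
  app-b sheds 176 req/s to app-a: 176 each.
    app-a: 113+176 = 289 > 120
  lb-1 sheds 126 req/s to app-a, queue-2: 63 each.
    app-a: 289+63 = 352 > 120
    queue-2: 50+63 = 113 > 90
  queue-1 sheds 176 req/s to app-a, lb-2: 88 each.
    app-a: 352+88 = 440 > 120
    lb-2: 10+88 = 98 > 90
Round 4 — app-a, lb-2, queue-2 crash.
  app-a sheds 440 req/s: no online neighbours, lost.
  lb-2 sheds 98 req/s: no online neighbours, lost.
  queue-2 sheds 113 req/s: no online neighbours, lost.
No further crashes.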